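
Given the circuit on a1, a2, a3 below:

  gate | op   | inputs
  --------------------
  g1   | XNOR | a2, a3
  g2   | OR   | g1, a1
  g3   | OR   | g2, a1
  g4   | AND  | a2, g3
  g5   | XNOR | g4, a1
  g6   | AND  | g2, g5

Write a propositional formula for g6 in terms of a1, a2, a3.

g1 = a2 XNOR a3
g2 = g1 OR a1 = (a2 XNOR a3) OR a1
g3 = g2 OR a1 = ((a2 XNOR a3) OR a1) OR a1
g4 = a2 AND g3 = a2 AND (((a2 XNOR a3) OR a1) OR a1)
g5 = g4 XNOR a1 = (a2 AND (((a2 XNOR a3) OR a1) OR a1)) XNOR a1
g6 = g2 AND g5 = ((a2 XNOR a3) OR a1) AND ((a2 AND (((a2 XNOR a3) OR a1) OR a1)) XNOR a1)

((a2 XNOR a3) OR a1) AND ((a2 AND (((a2 XNOR a3) OR a1) OR a1)) XNOR a1)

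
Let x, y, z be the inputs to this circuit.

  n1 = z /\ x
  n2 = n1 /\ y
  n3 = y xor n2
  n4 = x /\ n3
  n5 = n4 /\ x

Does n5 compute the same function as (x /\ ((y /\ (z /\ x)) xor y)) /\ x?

n1 = z /\ x
n2 = n1 /\ y = (z /\ x) /\ y
n3 = y xor n2 = y xor ((z /\ x) /\ y)
n4 = x /\ n3 = x /\ (y xor ((z /\ x) /\ y))
n5 = n4 /\ x = (x /\ (y xor ((z /\ x) /\ y))) /\ x
At x=0, y=0, z=0: circuit gives 0, formula gives 0.
At x=1, y=1, z=0: circuit gives 1, formula gives 1.
Agrees on all 8 inputs.

Yes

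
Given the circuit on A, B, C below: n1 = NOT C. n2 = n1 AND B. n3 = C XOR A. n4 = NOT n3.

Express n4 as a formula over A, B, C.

n3 = C XOR A
n4 = NOT n3 = NOT (C XOR A)

NOT (C XOR A)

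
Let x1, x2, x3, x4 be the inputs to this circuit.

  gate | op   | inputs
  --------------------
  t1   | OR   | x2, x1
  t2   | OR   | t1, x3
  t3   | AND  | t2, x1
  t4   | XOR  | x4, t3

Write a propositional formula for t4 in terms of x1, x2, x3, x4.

t1 = x2 OR x1
t2 = t1 OR x3 = (x2 OR x1) OR x3
t3 = t2 AND x1 = ((x2 OR x1) OR x3) AND x1
t4 = x4 XOR t3 = x4 XOR (((x2 OR x1) OR x3) AND x1)

x4 XOR (((x2 OR x1) OR x3) AND x1)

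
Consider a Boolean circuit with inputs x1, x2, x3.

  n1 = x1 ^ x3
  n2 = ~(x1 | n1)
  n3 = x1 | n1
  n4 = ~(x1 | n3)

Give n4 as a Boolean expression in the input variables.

n1 = x1 ^ x3
n3 = x1 | n1 = x1 | (x1 ^ x3)
n4 = ~(x1 | n3) = ~(x1 | (x1 | (x1 ^ x3)))

~(x1 | (x1 | (x1 ^ x3)))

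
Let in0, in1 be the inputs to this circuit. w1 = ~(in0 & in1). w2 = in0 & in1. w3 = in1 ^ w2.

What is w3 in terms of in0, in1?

in1 ^ (in0 & in1)

w2 = in0 & in1
w3 = in1 ^ w2 = in1 ^ (in0 & in1)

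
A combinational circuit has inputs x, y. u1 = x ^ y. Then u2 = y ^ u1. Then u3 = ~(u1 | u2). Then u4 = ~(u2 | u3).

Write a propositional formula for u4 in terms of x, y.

u1 = x ^ y
u2 = y ^ u1 = y ^ (x ^ y)
u3 = ~(u1 | u2) = ~((x ^ y) | (y ^ (x ^ y)))
u4 = ~(u2 | u3) = ~((y ^ (x ^ y)) | (~((x ^ y) | (y ^ (x ^ y)))))

~((y ^ (x ^ y)) | (~((x ^ y) | (y ^ (x ^ y)))))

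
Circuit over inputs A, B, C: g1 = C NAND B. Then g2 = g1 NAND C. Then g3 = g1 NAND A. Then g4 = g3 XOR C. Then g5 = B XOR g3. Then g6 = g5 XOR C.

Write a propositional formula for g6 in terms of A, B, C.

g1 = C NAND B
g3 = g1 NAND A = (C NAND B) NAND A
g5 = B XOR g3 = B XOR ((C NAND B) NAND A)
g6 = g5 XOR C = (B XOR ((C NAND B) NAND A)) XOR C

(B XOR ((C NAND B) NAND A)) XOR C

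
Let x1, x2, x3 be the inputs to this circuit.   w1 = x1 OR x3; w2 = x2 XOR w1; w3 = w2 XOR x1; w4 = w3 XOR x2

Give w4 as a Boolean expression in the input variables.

((x2 XOR (x1 OR x3)) XOR x1) XOR x2

w1 = x1 OR x3
w2 = x2 XOR w1 = x2 XOR (x1 OR x3)
w3 = w2 XOR x1 = (x2 XOR (x1 OR x3)) XOR x1
w4 = w3 XOR x2 = ((x2 XOR (x1 OR x3)) XOR x1) XOR x2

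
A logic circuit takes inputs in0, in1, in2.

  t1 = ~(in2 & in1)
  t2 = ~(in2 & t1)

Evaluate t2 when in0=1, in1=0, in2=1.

t1 = ~(1 & 0) = 1
t2 = ~(1 & 1) = 0

0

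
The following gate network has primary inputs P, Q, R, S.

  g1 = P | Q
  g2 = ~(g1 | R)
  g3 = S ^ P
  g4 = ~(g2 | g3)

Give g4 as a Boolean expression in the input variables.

~((~((P | Q) | R)) | (S ^ P))

g1 = P | Q
g2 = ~(g1 | R) = ~((P | Q) | R)
g3 = S ^ P
g4 = ~(g2 | g3) = ~((~((P | Q) | R)) | (S ^ P))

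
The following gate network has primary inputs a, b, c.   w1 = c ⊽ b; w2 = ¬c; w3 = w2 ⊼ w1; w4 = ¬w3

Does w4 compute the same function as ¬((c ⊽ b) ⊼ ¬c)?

w1 = c ⊽ b
w2 = ¬c
w3 = w2 ⊼ w1 = ¬c ⊼ (c ⊽ b)
w4 = ¬w3 = ¬(¬c ⊼ (c ⊽ b))
At a=0, b=0, c=1: circuit gives 0, formula gives 0.
At a=0, b=0, c=0: circuit gives 1, formula gives 1.
Agrees on all 8 inputs.

Yes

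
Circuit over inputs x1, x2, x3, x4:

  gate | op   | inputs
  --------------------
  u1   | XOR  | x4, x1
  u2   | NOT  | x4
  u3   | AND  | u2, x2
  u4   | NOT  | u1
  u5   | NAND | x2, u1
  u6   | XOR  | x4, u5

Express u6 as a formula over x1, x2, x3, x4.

x4 XOR (x2 NAND (x4 XOR x1))

u1 = x4 XOR x1
u5 = x2 NAND u1 = x2 NAND (x4 XOR x1)
u6 = x4 XOR u5 = x4 XOR (x2 NAND (x4 XOR x1))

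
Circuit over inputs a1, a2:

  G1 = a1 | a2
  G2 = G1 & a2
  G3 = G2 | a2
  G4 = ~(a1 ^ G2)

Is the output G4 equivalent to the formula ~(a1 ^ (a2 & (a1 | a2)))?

G1 = a1 | a2
G2 = G1 & a2 = (a1 | a2) & a2
G4 = ~(a1 ^ G2) = ~(a1 ^ ((a1 | a2) & a2))
At a1=0, a2=1: circuit gives 0, formula gives 0.
At a1=0, a2=0: circuit gives 1, formula gives 1.
Agrees on all 4 inputs.

Yes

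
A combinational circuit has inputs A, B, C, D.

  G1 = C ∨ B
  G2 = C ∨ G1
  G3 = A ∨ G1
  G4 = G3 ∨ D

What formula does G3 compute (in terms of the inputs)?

A ∨ (C ∨ B)

G1 = C ∨ B
G3 = A ∨ G1 = A ∨ (C ∨ B)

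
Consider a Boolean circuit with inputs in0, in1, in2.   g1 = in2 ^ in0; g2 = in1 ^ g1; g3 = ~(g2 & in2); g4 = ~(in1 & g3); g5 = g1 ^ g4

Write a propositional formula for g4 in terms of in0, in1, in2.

g1 = in2 ^ in0
g2 = in1 ^ g1 = in1 ^ (in2 ^ in0)
g3 = ~(g2 & in2) = ~((in1 ^ (in2 ^ in0)) & in2)
g4 = ~(in1 & g3) = ~(in1 & (~((in1 ^ (in2 ^ in0)) & in2)))

~(in1 & (~((in1 ^ (in2 ^ in0)) & in2)))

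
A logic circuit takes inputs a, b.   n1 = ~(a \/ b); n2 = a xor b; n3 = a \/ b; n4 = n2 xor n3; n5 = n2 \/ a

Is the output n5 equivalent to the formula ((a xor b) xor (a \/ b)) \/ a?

n2 = a xor b
n5 = n2 \/ a = (a xor b) \/ a
At a=0, b=1: circuit gives 1, formula gives 0.

No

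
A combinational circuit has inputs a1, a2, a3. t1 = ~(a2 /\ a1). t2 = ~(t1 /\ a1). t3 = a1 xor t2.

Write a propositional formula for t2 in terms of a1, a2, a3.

~((~(a2 /\ a1)) /\ a1)

t1 = ~(a2 /\ a1)
t2 = ~(t1 /\ a1) = ~((~(a2 /\ a1)) /\ a1)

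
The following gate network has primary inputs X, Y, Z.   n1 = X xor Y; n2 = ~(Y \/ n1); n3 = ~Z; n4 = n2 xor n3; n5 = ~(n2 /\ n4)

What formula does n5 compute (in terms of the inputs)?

n1 = X xor Y
n2 = ~(Y \/ n1) = ~(Y \/ (X xor Y))
n3 = ~Z
n4 = n2 xor n3 = (~(Y \/ (X xor Y))) xor ~Z
n5 = ~(n2 /\ n4) = ~((~(Y \/ (X xor Y))) /\ ((~(Y \/ (X xor Y))) xor ~Z))

~((~(Y \/ (X xor Y))) /\ ((~(Y \/ (X xor Y))) xor ~Z))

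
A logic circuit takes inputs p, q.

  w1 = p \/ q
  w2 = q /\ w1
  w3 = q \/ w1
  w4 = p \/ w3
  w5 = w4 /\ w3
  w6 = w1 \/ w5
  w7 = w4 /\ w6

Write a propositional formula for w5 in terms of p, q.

(p \/ (q \/ (p \/ q))) /\ (q \/ (p \/ q))

w1 = p \/ q
w3 = q \/ w1 = q \/ (p \/ q)
w4 = p \/ w3 = p \/ (q \/ (p \/ q))
w5 = w4 /\ w3 = (p \/ (q \/ (p \/ q))) /\ (q \/ (p \/ q))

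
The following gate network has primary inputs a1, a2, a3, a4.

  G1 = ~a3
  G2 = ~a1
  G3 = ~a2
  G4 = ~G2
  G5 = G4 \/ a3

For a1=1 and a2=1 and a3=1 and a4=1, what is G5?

1

G2 = ~1 = 0
G4 = ~0 = 1
G5 = 1 \/ 1 = 1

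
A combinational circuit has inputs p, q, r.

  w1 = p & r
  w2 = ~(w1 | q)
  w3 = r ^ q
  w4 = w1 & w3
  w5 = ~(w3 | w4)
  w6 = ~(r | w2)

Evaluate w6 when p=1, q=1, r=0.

1

w1 = 1 & 0 = 0
w2 = ~(0 | 1) = 0
w6 = ~(0 | 0) = 1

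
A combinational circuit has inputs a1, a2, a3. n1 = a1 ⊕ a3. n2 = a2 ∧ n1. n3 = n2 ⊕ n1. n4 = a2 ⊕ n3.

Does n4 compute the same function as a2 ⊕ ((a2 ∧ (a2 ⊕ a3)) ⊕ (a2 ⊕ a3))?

n1 = a1 ⊕ a3
n2 = a2 ∧ n1 = a2 ∧ (a1 ⊕ a3)
n3 = n2 ⊕ n1 = (a2 ∧ (a1 ⊕ a3)) ⊕ (a1 ⊕ a3)
n4 = a2 ⊕ n3 = a2 ⊕ ((a2 ∧ (a1 ⊕ a3)) ⊕ (a1 ⊕ a3))
At a1=1, a2=0, a3=0: circuit gives 1, formula gives 0.

No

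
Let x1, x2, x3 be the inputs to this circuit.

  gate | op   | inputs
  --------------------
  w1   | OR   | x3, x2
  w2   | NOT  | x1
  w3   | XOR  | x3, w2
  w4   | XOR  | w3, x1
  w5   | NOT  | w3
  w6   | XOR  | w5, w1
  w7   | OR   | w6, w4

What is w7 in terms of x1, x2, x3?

(NOT (x3 XOR NOT x1) XOR (x3 OR x2)) OR ((x3 XOR NOT x1) XOR x1)

w1 = x3 OR x2
w2 = NOT x1
w3 = x3 XOR w2 = x3 XOR NOT x1
w4 = w3 XOR x1 = (x3 XOR NOT x1) XOR x1
w5 = NOT w3 = NOT (x3 XOR NOT x1)
w6 = w5 XOR w1 = NOT (x3 XOR NOT x1) XOR (x3 OR x2)
w7 = w6 OR w4 = (NOT (x3 XOR NOT x1) XOR (x3 OR x2)) OR ((x3 XOR NOT x1) XOR x1)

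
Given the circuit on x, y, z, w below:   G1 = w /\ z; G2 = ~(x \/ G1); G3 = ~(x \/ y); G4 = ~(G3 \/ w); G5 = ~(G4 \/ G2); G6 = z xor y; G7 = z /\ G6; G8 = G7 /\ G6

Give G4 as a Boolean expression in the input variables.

G3 = ~(x \/ y)
G4 = ~(G3 \/ w) = ~((~(x \/ y)) \/ w)

~((~(x \/ y)) \/ w)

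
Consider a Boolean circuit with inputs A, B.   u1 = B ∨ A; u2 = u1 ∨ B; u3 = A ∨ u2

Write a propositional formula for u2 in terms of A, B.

(B ∨ A) ∨ B

u1 = B ∨ A
u2 = u1 ∨ B = (B ∨ A) ∨ B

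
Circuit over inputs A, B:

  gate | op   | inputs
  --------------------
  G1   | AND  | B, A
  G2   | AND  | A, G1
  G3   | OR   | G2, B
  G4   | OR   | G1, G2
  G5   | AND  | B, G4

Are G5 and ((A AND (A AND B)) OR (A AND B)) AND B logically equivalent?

Yes

G1 = B AND A
G2 = A AND G1 = A AND (B AND A)
G4 = G1 OR G2 = (B AND A) OR (A AND (B AND A))
G5 = B AND G4 = B AND ((B AND A) OR (A AND (B AND A)))
At A=0, B=0: circuit gives 0, formula gives 0.
At A=1, B=1: circuit gives 1, formula gives 1.
Agrees on all 4 inputs.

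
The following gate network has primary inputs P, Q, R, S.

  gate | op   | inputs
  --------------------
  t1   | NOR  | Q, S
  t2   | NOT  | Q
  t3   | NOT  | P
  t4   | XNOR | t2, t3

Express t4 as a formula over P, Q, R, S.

NOT Q XNOR NOT P

t2 = NOT Q
t3 = NOT P
t4 = t2 XNOR t3 = NOT Q XNOR NOT P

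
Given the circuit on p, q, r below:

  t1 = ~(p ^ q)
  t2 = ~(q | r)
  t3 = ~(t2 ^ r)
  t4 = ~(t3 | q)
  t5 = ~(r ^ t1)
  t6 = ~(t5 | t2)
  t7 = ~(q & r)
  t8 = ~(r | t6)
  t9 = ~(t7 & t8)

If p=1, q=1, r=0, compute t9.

1

t1 = ~(1 ^ 1) = 1
t2 = ~(1 | 0) = 0
t5 = ~(0 ^ 1) = 0
t6 = ~(0 | 0) = 1
t7 = ~(1 & 0) = 1
t8 = ~(0 | 1) = 0
t9 = ~(1 & 0) = 1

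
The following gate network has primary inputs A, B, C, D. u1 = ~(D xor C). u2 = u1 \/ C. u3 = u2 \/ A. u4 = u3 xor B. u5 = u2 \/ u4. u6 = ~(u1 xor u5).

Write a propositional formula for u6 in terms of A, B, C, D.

u1 = ~(D xor C)
u2 = u1 \/ C = (~(D xor C)) \/ C
u3 = u2 \/ A = ((~(D xor C)) \/ C) \/ A
u4 = u3 xor B = (((~(D xor C)) \/ C) \/ A) xor B
u5 = u2 \/ u4 = ((~(D xor C)) \/ C) \/ ((((~(D xor C)) \/ C) \/ A) xor B)
u6 = ~(u1 xor u5) = ~((~(D xor C)) xor (((~(D xor C)) \/ C) \/ ((((~(D xor C)) \/ C) \/ A) xor B)))

~((~(D xor C)) xor (((~(D xor C)) \/ C) \/ ((((~(D xor C)) \/ C) \/ A) xor B)))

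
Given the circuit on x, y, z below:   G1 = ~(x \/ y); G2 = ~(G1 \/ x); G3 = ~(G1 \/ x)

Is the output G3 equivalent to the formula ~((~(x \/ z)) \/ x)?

No

G1 = ~(x \/ y)
G3 = ~(G1 \/ x) = ~((~(x \/ y)) \/ x)
At x=0, y=0, z=1: circuit gives 0, formula gives 1.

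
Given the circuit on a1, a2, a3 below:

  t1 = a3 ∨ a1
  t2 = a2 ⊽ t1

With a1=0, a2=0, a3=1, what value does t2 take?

0

t1 = 1 ∨ 0 = 1
t2 = 0 ⊽ 1 = 0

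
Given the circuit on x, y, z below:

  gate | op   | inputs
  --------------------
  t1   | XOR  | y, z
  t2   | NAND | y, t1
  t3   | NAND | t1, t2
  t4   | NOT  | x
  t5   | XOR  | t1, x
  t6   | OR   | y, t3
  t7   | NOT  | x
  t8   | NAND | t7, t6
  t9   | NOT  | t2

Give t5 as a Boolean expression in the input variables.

t1 = y XOR z
t5 = t1 XOR x = (y XOR z) XOR x

(y XOR z) XOR x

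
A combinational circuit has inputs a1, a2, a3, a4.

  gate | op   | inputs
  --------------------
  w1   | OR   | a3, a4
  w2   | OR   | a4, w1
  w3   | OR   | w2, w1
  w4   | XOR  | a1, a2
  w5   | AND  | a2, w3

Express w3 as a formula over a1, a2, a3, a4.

w1 = a3 OR a4
w2 = a4 OR w1 = a4 OR (a3 OR a4)
w3 = w2 OR w1 = (a4 OR (a3 OR a4)) OR (a3 OR a4)

(a4 OR (a3 OR a4)) OR (a3 OR a4)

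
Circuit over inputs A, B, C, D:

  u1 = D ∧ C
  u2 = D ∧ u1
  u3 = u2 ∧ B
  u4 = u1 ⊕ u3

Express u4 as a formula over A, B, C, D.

(D ∧ C) ⊕ ((D ∧ (D ∧ C)) ∧ B)

u1 = D ∧ C
u2 = D ∧ u1 = D ∧ (D ∧ C)
u3 = u2 ∧ B = (D ∧ (D ∧ C)) ∧ B
u4 = u1 ⊕ u3 = (D ∧ C) ⊕ ((D ∧ (D ∧ C)) ∧ B)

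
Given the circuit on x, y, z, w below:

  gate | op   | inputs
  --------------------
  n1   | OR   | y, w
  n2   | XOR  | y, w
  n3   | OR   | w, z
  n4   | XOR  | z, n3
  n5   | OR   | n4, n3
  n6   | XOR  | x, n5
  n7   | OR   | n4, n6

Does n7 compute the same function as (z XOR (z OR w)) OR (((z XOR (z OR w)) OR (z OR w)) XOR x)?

n3 = w OR z
n4 = z XOR n3 = z XOR (w OR z)
n5 = n4 OR n3 = (z XOR (w OR z)) OR (w OR z)
n6 = x XOR n5 = x XOR ((z XOR (w OR z)) OR (w OR z))
n7 = n4 OR n6 = (z XOR (w OR z)) OR (x XOR ((z XOR (w OR z)) OR (w OR z)))
At x=0, y=0, z=0, w=0: circuit gives 0, formula gives 0.
At x=0, y=0, z=0, w=1: circuit gives 1, formula gives 1.
Agrees on all 16 inputs.

Yes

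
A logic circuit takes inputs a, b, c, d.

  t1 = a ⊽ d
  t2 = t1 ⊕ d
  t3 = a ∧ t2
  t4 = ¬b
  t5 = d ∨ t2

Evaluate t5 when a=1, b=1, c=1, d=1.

1

t1 = 1 ⊽ 1 = 0
t2 = 0 ⊕ 1 = 1
t5 = 1 ∨ 1 = 1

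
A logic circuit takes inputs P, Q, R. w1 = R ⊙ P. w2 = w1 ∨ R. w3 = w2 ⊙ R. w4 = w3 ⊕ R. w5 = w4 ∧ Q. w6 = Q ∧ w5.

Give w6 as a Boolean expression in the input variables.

w1 = R ⊙ P
w2 = w1 ∨ R = (R ⊙ P) ∨ R
w3 = w2 ⊙ R = ((R ⊙ P) ∨ R) ⊙ R
w4 = w3 ⊕ R = (((R ⊙ P) ∨ R) ⊙ R) ⊕ R
w5 = w4 ∧ Q = ((((R ⊙ P) ∨ R) ⊙ R) ⊕ R) ∧ Q
w6 = Q ∧ w5 = Q ∧ (((((R ⊙ P) ∨ R) ⊙ R) ⊕ R) ∧ Q)

Q ∧ (((((R ⊙ P) ∨ R) ⊙ R) ⊕ R) ∧ Q)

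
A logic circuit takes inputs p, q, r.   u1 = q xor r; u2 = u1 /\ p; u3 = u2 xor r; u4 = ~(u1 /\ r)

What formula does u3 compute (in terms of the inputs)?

((q xor r) /\ p) xor r

u1 = q xor r
u2 = u1 /\ p = (q xor r) /\ p
u3 = u2 xor r = ((q xor r) /\ p) xor r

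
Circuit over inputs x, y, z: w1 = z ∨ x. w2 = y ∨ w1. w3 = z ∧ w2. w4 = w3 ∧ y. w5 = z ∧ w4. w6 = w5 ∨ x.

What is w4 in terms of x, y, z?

w1 = z ∨ x
w2 = y ∨ w1 = y ∨ (z ∨ x)
w3 = z ∧ w2 = z ∧ (y ∨ (z ∨ x))
w4 = w3 ∧ y = (z ∧ (y ∨ (z ∨ x))) ∧ y

(z ∧ (y ∨ (z ∨ x))) ∧ y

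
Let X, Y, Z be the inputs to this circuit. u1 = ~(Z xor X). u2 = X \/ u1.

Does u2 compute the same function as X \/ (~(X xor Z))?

u1 = ~(Z xor X)
u2 = X \/ u1 = X \/ (~(Z xor X))
At X=0, Y=0, Z=1: circuit gives 0, formula gives 0.
At X=0, Y=0, Z=0: circuit gives 1, formula gives 1.
Agrees on all 8 inputs.

Yes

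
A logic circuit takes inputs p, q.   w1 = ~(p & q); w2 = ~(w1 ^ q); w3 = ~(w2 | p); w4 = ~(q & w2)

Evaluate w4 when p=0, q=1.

0

w1 = ~(0 & 1) = 1
w2 = ~(1 ^ 1) = 1
w4 = ~(1 & 1) = 0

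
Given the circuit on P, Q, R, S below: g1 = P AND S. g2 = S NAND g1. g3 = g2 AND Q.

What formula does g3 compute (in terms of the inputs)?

(S NAND (P AND S)) AND Q

g1 = P AND S
g2 = S NAND g1 = S NAND (P AND S)
g3 = g2 AND Q = (S NAND (P AND S)) AND Q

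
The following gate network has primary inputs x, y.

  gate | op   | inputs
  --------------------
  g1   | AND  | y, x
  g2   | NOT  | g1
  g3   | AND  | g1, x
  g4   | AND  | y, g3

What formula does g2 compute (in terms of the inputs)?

g1 = y AND x
g2 = NOT g1 = NOT (y AND x)

NOT (y AND x)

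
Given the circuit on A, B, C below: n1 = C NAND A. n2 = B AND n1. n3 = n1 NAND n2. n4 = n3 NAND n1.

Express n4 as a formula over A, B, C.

((C NAND A) NAND (B AND (C NAND A))) NAND (C NAND A)

n1 = C NAND A
n2 = B AND n1 = B AND (C NAND A)
n3 = n1 NAND n2 = (C NAND A) NAND (B AND (C NAND A))
n4 = n3 NAND n1 = ((C NAND A) NAND (B AND (C NAND A))) NAND (C NAND A)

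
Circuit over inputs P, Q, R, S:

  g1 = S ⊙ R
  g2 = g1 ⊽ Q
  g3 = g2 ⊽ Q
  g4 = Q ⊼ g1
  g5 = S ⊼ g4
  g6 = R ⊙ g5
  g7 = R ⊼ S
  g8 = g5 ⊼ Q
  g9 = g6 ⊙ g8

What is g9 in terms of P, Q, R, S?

(R ⊙ (S ⊼ (Q ⊼ (S ⊙ R)))) ⊙ ((S ⊼ (Q ⊼ (S ⊙ R))) ⊼ Q)

g1 = S ⊙ R
g4 = Q ⊼ g1 = Q ⊼ (S ⊙ R)
g5 = S ⊼ g4 = S ⊼ (Q ⊼ (S ⊙ R))
g6 = R ⊙ g5 = R ⊙ (S ⊼ (Q ⊼ (S ⊙ R)))
g8 = g5 ⊼ Q = (S ⊼ (Q ⊼ (S ⊙ R))) ⊼ Q
g9 = g6 ⊙ g8 = (R ⊙ (S ⊼ (Q ⊼ (S ⊙ R)))) ⊙ ((S ⊼ (Q ⊼ (S ⊙ R))) ⊼ Q)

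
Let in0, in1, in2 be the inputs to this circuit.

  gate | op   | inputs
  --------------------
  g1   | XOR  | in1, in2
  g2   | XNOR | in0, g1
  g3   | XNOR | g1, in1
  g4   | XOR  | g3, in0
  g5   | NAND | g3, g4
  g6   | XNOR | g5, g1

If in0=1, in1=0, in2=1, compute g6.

1

g1 = 0 XOR 1 = 1
g3 = 1 XNOR 0 = 0
g4 = 0 XOR 1 = 1
g5 = 0 NAND 1 = 1
g6 = 1 XNOR 1 = 1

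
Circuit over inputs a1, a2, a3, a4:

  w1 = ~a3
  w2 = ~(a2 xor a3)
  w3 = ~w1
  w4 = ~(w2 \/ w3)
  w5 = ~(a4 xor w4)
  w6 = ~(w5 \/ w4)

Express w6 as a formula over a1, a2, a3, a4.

w1 = ~a3
w2 = ~(a2 xor a3)
w3 = ~w1 = ~~a3
w4 = ~(w2 \/ w3) = ~((~(a2 xor a3)) \/ ~~a3)
w5 = ~(a4 xor w4) = ~(a4 xor (~((~(a2 xor a3)) \/ ~~a3)))
w6 = ~(w5 \/ w4) = ~((~(a4 xor (~((~(a2 xor a3)) \/ ~~a3)))) \/ (~((~(a2 xor a3)) \/ ~~a3)))

~((~(a4 xor (~((~(a2 xor a3)) \/ ~~a3)))) \/ (~((~(a2 xor a3)) \/ ~~a3)))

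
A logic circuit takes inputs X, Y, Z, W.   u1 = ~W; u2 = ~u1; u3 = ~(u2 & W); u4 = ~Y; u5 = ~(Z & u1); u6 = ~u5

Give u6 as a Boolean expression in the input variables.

u1 = ~W
u5 = ~(Z & u1) = ~(Z & ~W)
u6 = ~u5 = ~(~(Z & ~W))

~(~(Z & ~W))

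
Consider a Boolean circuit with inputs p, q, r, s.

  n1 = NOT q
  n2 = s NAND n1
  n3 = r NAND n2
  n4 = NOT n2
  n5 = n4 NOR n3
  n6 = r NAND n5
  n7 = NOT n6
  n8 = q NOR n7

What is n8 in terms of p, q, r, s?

n1 = NOT q
n2 = s NAND n1 = s NAND NOT q
n3 = r NAND n2 = r NAND (s NAND NOT q)
n4 = NOT n2 = NOT (s NAND NOT q)
n5 = n4 NOR n3 = NOT (s NAND NOT q) NOR (r NAND (s NAND NOT q))
n6 = r NAND n5 = r NAND (NOT (s NAND NOT q) NOR (r NAND (s NAND NOT q)))
n7 = NOT n6 = NOT (r NAND (NOT (s NAND NOT q) NOR (r NAND (s NAND NOT q))))
n8 = q NOR n7 = q NOR NOT (r NAND (NOT (s NAND NOT q) NOR (r NAND (s NAND NOT q))))

q NOR NOT (r NAND (NOT (s NAND NOT q) NOR (r NAND (s NAND NOT q))))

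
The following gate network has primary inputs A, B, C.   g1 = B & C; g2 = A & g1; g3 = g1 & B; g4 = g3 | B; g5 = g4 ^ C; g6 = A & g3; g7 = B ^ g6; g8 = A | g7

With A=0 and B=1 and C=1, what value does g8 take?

g1 = 1 & 1 = 1
g3 = 1 & 1 = 1
g6 = 0 & 1 = 0
g7 = 1 ^ 0 = 1
g8 = 0 | 1 = 1

1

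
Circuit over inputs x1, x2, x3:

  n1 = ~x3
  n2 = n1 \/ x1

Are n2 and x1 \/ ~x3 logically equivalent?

Yes

n1 = ~x3
n2 = n1 \/ x1 = ~x3 \/ x1
At x1=0, x2=0, x3=1: circuit gives 0, formula gives 0.
At x1=0, x2=0, x3=0: circuit gives 1, formula gives 1.
Agrees on all 8 inputs.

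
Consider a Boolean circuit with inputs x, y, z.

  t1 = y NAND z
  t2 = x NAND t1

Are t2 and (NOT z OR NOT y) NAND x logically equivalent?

Yes

t1 = y NAND z
t2 = x NAND t1 = x NAND (y NAND z)
At x=1, y=0, z=0: circuit gives 0, formula gives 0.
At x=0, y=0, z=0: circuit gives 1, formula gives 1.
Agrees on all 8 inputs.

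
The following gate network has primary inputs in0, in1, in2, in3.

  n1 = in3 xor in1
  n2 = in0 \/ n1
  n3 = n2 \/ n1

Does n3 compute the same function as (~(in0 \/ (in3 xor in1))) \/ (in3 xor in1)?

n1 = in3 xor in1
n2 = in0 \/ n1 = in0 \/ (in3 xor in1)
n3 = n2 \/ n1 = (in0 \/ (in3 xor in1)) \/ (in3 xor in1)
At in0=0, in1=0, in2=0, in3=0: circuit gives 0, formula gives 1.

No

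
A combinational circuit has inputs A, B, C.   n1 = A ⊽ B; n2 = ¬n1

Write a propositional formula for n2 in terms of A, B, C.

¬(A ⊽ B)

n1 = A ⊽ B
n2 = ¬n1 = ¬(A ⊽ B)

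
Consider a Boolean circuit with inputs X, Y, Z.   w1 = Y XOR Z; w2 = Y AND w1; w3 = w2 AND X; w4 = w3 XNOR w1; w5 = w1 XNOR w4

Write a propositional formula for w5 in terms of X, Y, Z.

w1 = Y XOR Z
w2 = Y AND w1 = Y AND (Y XOR Z)
w3 = w2 AND X = (Y AND (Y XOR Z)) AND X
w4 = w3 XNOR w1 = ((Y AND (Y XOR Z)) AND X) XNOR (Y XOR Z)
w5 = w1 XNOR w4 = (Y XOR Z) XNOR (((Y AND (Y XOR Z)) AND X) XNOR (Y XOR Z))

(Y XOR Z) XNOR (((Y AND (Y XOR Z)) AND X) XNOR (Y XOR Z))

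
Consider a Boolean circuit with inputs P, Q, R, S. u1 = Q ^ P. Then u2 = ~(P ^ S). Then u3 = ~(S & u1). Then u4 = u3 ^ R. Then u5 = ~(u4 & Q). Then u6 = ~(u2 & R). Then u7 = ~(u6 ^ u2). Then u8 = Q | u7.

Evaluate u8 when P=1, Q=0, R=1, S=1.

0

u2 = ~(1 ^ 1) = 1
u6 = ~(1 & 1) = 0
u7 = ~(0 ^ 1) = 0
u8 = 0 | 0 = 0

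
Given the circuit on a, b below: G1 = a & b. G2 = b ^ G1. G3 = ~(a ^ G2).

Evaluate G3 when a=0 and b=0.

G1 = 0 & 0 = 0
G2 = 0 ^ 0 = 0
G3 = ~(0 ^ 0) = 1

1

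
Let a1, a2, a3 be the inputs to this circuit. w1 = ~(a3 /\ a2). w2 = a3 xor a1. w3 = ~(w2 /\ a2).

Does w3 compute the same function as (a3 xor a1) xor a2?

No

w2 = a3 xor a1
w3 = ~(w2 /\ a2) = ~((a3 xor a1) /\ a2)
At a1=0, a2=0, a3=0: circuit gives 1, formula gives 0.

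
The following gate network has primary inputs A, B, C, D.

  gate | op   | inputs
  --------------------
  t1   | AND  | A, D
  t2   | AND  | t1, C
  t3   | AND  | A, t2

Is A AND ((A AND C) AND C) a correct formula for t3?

t1 = A AND D
t2 = t1 AND C = (A AND D) AND C
t3 = A AND t2 = A AND ((A AND D) AND C)
At A=1, B=0, C=1, D=0: circuit gives 0, formula gives 1.

No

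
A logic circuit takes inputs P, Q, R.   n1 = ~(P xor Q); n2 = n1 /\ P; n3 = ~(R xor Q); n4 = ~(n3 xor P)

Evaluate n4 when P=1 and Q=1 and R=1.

n3 = ~(1 xor 1) = 1
n4 = ~(1 xor 1) = 1

1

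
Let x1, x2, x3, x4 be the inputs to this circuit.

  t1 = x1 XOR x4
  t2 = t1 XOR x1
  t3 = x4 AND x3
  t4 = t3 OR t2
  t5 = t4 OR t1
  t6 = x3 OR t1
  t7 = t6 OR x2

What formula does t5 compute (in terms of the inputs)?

t1 = x1 XOR x4
t2 = t1 XOR x1 = (x1 XOR x4) XOR x1
t3 = x4 AND x3
t4 = t3 OR t2 = (x4 AND x3) OR ((x1 XOR x4) XOR x1)
t5 = t4 OR t1 = ((x4 AND x3) OR ((x1 XOR x4) XOR x1)) OR (x1 XOR x4)

((x4 AND x3) OR ((x1 XOR x4) XOR x1)) OR (x1 XOR x4)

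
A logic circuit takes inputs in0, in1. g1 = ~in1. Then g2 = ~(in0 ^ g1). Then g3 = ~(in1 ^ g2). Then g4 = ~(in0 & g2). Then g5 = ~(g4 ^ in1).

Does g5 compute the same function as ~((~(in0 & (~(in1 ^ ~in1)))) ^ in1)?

g1 = ~in1
g2 = ~(in0 ^ g1) = ~(in0 ^ ~in1)
g4 = ~(in0 & g2) = ~(in0 & (~(in0 ^ ~in1)))
g5 = ~(g4 ^ in1) = ~((~(in0 & (~(in0 ^ ~in1)))) ^ in1)
At in0=1, in1=0: circuit gives 1, formula gives 0.

No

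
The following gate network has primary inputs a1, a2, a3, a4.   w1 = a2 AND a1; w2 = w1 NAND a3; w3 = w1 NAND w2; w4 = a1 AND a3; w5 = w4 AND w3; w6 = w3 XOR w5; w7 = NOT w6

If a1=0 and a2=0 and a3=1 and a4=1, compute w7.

w1 = 0 AND 0 = 0
w2 = 0 NAND 1 = 1
w3 = 0 NAND 1 = 1
w4 = 0 AND 1 = 0
w5 = 0 AND 1 = 0
w6 = 1 XOR 0 = 1
w7 = NOT 1 = 0

0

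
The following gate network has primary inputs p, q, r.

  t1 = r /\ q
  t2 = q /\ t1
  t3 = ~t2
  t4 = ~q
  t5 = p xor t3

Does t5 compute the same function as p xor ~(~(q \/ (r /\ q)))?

No

t1 = r /\ q
t2 = q /\ t1 = q /\ (r /\ q)
t3 = ~t2 = ~(q /\ (r /\ q))
t5 = p xor t3 = p xor ~(q /\ (r /\ q))
At p=0, q=0, r=0: circuit gives 1, formula gives 0.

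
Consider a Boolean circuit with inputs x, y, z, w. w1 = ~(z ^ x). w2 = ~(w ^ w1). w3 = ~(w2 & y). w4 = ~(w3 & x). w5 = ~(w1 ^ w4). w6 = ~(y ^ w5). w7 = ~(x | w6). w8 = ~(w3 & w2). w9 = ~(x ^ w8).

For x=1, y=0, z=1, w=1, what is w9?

0

w1 = ~(1 ^ 1) = 1
w2 = ~(1 ^ 1) = 1
w3 = ~(1 & 0) = 1
w8 = ~(1 & 1) = 0
w9 = ~(1 ^ 0) = 0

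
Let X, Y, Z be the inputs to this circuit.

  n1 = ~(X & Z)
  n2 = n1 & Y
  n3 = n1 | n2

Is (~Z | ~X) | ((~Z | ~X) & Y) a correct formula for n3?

n1 = ~(X & Z)
n2 = n1 & Y = (~(X & Z)) & Y
n3 = n1 | n2 = (~(X & Z)) | ((~(X & Z)) & Y)
At X=1, Y=0, Z=1: circuit gives 0, formula gives 0.
At X=0, Y=0, Z=0: circuit gives 1, formula gives 1.
Agrees on all 8 inputs.

Yes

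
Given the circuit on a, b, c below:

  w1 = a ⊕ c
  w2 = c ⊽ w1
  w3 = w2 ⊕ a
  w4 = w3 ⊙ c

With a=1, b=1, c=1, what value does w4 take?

1

w1 = 1 ⊕ 1 = 0
w2 = 1 ⊽ 0 = 0
w3 = 0 ⊕ 1 = 1
w4 = 1 ⊙ 1 = 1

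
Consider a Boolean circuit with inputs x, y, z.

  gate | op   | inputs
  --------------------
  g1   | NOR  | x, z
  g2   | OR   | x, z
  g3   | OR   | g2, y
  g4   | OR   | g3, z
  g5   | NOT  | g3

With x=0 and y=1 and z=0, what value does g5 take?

0

g2 = 0 OR 0 = 0
g3 = 0 OR 1 = 1
g5 = NOT 1 = 0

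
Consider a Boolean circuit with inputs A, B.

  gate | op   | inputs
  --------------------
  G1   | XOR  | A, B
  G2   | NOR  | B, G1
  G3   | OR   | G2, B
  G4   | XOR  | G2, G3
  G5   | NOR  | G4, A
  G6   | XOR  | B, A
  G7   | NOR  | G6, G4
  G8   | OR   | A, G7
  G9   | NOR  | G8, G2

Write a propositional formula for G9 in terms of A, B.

(A OR ((B XOR A) NOR ((B NOR (A XOR B)) XOR ((B NOR (A XOR B)) OR B)))) NOR (B NOR (A XOR B))

G1 = A XOR B
G2 = B NOR G1 = B NOR (A XOR B)
G3 = G2 OR B = (B NOR (A XOR B)) OR B
G4 = G2 XOR G3 = (B NOR (A XOR B)) XOR ((B NOR (A XOR B)) OR B)
G6 = B XOR A
G7 = G6 NOR G4 = (B XOR A) NOR ((B NOR (A XOR B)) XOR ((B NOR (A XOR B)) OR B))
G8 = A OR G7 = A OR ((B XOR A) NOR ((B NOR (A XOR B)) XOR ((B NOR (A XOR B)) OR B)))
G9 = G8 NOR G2 = (A OR ((B XOR A) NOR ((B NOR (A XOR B)) XOR ((B NOR (A XOR B)) OR B)))) NOR (B NOR (A XOR B))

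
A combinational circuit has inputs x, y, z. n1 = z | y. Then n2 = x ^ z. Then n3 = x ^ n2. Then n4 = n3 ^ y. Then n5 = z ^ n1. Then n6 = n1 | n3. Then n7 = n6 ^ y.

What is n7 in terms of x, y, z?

n1 = z | y
n2 = x ^ z
n3 = x ^ n2 = x ^ (x ^ z)
n6 = n1 | n3 = (z | y) | (x ^ (x ^ z))
n7 = n6 ^ y = ((z | y) | (x ^ (x ^ z))) ^ y

((z | y) | (x ^ (x ^ z))) ^ y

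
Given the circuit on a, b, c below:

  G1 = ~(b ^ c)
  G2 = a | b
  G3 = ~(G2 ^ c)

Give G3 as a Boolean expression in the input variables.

G2 = a | b
G3 = ~(G2 ^ c) = ~((a | b) ^ c)

~((a | b) ^ c)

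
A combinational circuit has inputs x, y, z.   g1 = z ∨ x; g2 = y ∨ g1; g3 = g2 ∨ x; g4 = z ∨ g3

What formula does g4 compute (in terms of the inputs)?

z ∨ ((y ∨ (z ∨ x)) ∨ x)

g1 = z ∨ x
g2 = y ∨ g1 = y ∨ (z ∨ x)
g3 = g2 ∨ x = (y ∨ (z ∨ x)) ∨ x
g4 = z ∨ g3 = z ∨ ((y ∨ (z ∨ x)) ∨ x)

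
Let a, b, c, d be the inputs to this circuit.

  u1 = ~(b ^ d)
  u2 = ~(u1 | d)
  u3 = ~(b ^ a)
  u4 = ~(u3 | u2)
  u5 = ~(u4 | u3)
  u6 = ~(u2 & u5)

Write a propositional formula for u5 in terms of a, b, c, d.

~((~((~(b ^ a)) | (~((~(b ^ d)) | d)))) | (~(b ^ a)))

u1 = ~(b ^ d)
u2 = ~(u1 | d) = ~((~(b ^ d)) | d)
u3 = ~(b ^ a)
u4 = ~(u3 | u2) = ~((~(b ^ a)) | (~((~(b ^ d)) | d)))
u5 = ~(u4 | u3) = ~((~((~(b ^ a)) | (~((~(b ^ d)) | d)))) | (~(b ^ a)))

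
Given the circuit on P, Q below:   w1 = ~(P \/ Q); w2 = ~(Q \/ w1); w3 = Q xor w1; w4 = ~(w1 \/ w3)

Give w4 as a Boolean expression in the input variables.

~((~(P \/ Q)) \/ (Q xor (~(P \/ Q))))

w1 = ~(P \/ Q)
w3 = Q xor w1 = Q xor (~(P \/ Q))
w4 = ~(w1 \/ w3) = ~((~(P \/ Q)) \/ (Q xor (~(P \/ Q))))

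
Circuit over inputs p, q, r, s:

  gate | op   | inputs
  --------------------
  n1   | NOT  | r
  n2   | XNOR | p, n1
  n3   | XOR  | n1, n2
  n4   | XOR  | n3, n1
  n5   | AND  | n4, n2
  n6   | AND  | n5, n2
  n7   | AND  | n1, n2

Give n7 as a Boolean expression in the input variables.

n1 = NOT r
n2 = p XNOR n1 = p XNOR NOT r
n7 = n1 AND n2 = NOT r AND (p XNOR NOT r)

NOT r AND (p XNOR NOT r)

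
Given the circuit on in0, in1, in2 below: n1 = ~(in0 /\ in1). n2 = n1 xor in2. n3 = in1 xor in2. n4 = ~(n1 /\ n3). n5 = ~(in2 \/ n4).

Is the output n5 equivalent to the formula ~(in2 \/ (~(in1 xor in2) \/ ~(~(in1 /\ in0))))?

Yes

n1 = ~(in0 /\ in1)
n3 = in1 xor in2
n4 = ~(n1 /\ n3) = ~((~(in0 /\ in1)) /\ (in1 xor in2))
n5 = ~(in2 \/ n4) = ~(in2 \/ (~((~(in0 /\ in1)) /\ (in1 xor in2))))
At in0=0, in1=0, in2=0: circuit gives 0, formula gives 0.
At in0=0, in1=1, in2=0: circuit gives 1, formula gives 1.
Agrees on all 8 inputs.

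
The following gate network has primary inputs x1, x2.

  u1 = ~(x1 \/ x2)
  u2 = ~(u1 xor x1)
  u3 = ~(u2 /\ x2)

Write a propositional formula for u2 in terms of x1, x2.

u1 = ~(x1 \/ x2)
u2 = ~(u1 xor x1) = ~((~(x1 \/ x2)) xor x1)

~((~(x1 \/ x2)) xor x1)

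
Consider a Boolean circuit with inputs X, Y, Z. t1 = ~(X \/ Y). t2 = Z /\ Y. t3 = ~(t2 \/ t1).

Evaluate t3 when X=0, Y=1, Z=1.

0

t1 = ~(0 \/ 1) = 0
t2 = 1 /\ 1 = 1
t3 = ~(1 \/ 0) = 0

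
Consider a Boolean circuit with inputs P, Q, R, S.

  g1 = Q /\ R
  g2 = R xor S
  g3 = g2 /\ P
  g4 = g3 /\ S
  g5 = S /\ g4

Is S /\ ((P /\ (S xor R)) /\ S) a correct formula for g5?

g2 = R xor S
g3 = g2 /\ P = (R xor S) /\ P
g4 = g3 /\ S = ((R xor S) /\ P) /\ S
g5 = S /\ g4 = S /\ (((R xor S) /\ P) /\ S)
At P=0, Q=0, R=0, S=0: circuit gives 0, formula gives 0.
At P=1, Q=0, R=0, S=1: circuit gives 1, formula gives 1.
Agrees on all 16 inputs.

Yes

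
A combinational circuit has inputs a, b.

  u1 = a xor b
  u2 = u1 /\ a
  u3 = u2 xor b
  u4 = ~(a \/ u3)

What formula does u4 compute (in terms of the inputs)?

~(a \/ (((a xor b) /\ a) xor b))

u1 = a xor b
u2 = u1 /\ a = (a xor b) /\ a
u3 = u2 xor b = ((a xor b) /\ a) xor b
u4 = ~(a \/ u3) = ~(a \/ (((a xor b) /\ a) xor b))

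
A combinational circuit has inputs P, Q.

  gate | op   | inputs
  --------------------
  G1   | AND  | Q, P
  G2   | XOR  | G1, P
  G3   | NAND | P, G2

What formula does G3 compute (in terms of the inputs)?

P NAND ((Q AND P) XOR P)

G1 = Q AND P
G2 = G1 XOR P = (Q AND P) XOR P
G3 = P NAND G2 = P NAND ((Q AND P) XOR P)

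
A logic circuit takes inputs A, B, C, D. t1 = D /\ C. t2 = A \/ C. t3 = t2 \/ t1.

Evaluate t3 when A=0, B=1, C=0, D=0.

t1 = 0 /\ 0 = 0
t2 = 0 \/ 0 = 0
t3 = 0 \/ 0 = 0

0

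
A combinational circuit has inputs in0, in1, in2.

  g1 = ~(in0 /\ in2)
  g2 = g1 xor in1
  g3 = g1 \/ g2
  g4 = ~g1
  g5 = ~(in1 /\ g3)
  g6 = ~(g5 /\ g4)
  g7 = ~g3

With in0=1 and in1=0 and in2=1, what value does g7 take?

g1 = ~(1 /\ 1) = 0
g2 = 0 xor 0 = 0
g3 = 0 \/ 0 = 0
g7 = ~0 = 1

1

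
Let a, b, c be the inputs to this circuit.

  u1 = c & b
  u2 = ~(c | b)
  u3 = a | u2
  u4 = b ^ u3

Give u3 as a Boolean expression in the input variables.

a | (~(c | b))

u2 = ~(c | b)
u3 = a | u2 = a | (~(c | b))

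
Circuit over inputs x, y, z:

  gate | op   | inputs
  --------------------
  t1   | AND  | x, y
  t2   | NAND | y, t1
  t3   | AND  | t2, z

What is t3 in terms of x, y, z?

(y NAND (x AND y)) AND z

t1 = x AND y
t2 = y NAND t1 = y NAND (x AND y)
t3 = t2 AND z = (y NAND (x AND y)) AND z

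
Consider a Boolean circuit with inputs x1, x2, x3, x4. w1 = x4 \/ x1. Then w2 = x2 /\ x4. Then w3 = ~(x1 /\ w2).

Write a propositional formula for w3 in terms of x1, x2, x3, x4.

~(x1 /\ (x2 /\ x4))

w2 = x2 /\ x4
w3 = ~(x1 /\ w2) = ~(x1 /\ (x2 /\ x4))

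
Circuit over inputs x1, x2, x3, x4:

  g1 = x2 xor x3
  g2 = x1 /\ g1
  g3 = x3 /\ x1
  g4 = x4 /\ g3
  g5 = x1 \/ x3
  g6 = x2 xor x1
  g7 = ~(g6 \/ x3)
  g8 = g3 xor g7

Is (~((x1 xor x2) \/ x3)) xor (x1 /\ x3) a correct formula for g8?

g3 = x3 /\ x1
g6 = x2 xor x1
g7 = ~(g6 \/ x3) = ~((x2 xor x1) \/ x3)
g8 = g3 xor g7 = (x3 /\ x1) xor (~((x2 xor x1) \/ x3))
At x1=0, x2=0, x3=1, x4=0: circuit gives 0, formula gives 0.
At x1=0, x2=0, x3=0, x4=0: circuit gives 1, formula gives 1.
Agrees on all 16 inputs.

Yes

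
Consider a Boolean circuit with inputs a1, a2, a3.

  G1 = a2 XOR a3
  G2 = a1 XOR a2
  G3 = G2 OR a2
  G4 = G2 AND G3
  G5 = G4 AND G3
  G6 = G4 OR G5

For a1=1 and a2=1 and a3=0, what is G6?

G2 = 1 XOR 1 = 0
G3 = 0 OR 1 = 1
G4 = 0 AND 1 = 0
G5 = 0 AND 1 = 0
G6 = 0 OR 0 = 0

0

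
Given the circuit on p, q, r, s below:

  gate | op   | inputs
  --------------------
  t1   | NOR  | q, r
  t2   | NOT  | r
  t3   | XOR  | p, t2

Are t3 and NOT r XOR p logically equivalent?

t2 = NOT r
t3 = p XOR t2 = p XOR NOT r
At p=0, q=0, r=1, s=0: circuit gives 0, formula gives 0.
At p=0, q=0, r=0, s=0: circuit gives 1, formula gives 1.
Agrees on all 16 inputs.

Yes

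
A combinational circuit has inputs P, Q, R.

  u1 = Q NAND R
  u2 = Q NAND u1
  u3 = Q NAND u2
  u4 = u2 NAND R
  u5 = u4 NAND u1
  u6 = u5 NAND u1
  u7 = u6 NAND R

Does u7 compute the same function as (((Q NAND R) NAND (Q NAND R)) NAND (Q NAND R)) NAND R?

u1 = Q NAND R
u2 = Q NAND u1 = Q NAND (Q NAND R)
u4 = u2 NAND R = (Q NAND (Q NAND R)) NAND R
u5 = u4 NAND u1 = ((Q NAND (Q NAND R)) NAND R) NAND (Q NAND R)
u6 = u5 NAND u1 = (((Q NAND (Q NAND R)) NAND R) NAND (Q NAND R)) NAND (Q NAND R)
u7 = u6 NAND R = ((((Q NAND (Q NAND R)) NAND R) NAND (Q NAND R)) NAND (Q NAND R)) NAND R
At P=0, Q=0, R=1: circuit gives 1, formula gives 0.

No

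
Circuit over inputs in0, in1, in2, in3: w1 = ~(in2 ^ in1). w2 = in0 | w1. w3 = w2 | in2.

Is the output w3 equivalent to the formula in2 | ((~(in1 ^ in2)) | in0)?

Yes

w1 = ~(in2 ^ in1)
w2 = in0 | w1 = in0 | (~(in2 ^ in1))
w3 = w2 | in2 = (in0 | (~(in2 ^ in1))) | in2
At in0=0, in1=1, in2=0, in3=0: circuit gives 0, formula gives 0.
At in0=0, in1=0, in2=0, in3=0: circuit gives 1, formula gives 1.
Agrees on all 16 inputs.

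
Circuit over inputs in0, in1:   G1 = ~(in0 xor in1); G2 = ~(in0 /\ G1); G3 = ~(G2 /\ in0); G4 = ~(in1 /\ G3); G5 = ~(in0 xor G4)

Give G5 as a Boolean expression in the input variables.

~(in0 xor (~(in1 /\ (~((~(in0 /\ (~(in0 xor in1)))) /\ in0)))))

G1 = ~(in0 xor in1)
G2 = ~(in0 /\ G1) = ~(in0 /\ (~(in0 xor in1)))
G3 = ~(G2 /\ in0) = ~((~(in0 /\ (~(in0 xor in1)))) /\ in0)
G4 = ~(in1 /\ G3) = ~(in1 /\ (~((~(in0 /\ (~(in0 xor in1)))) /\ in0)))
G5 = ~(in0 xor G4) = ~(in0 xor (~(in1 /\ (~((~(in0 /\ (~(in0 xor in1)))) /\ in0)))))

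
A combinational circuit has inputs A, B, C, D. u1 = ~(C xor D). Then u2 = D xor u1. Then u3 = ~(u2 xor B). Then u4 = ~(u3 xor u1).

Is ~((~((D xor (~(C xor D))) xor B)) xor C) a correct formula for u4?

No

u1 = ~(C xor D)
u2 = D xor u1 = D xor (~(C xor D))
u3 = ~(u2 xor B) = ~((D xor (~(C xor D))) xor B)
u4 = ~(u3 xor u1) = ~((~((D xor (~(C xor D))) xor B)) xor (~(C xor D)))
At A=0, B=0, C=0, D=0: circuit gives 0, formula gives 1.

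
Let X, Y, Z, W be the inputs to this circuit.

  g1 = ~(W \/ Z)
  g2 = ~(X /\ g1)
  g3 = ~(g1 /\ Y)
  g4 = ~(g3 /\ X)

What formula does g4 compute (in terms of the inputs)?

~((~((~(W \/ Z)) /\ Y)) /\ X)

g1 = ~(W \/ Z)
g3 = ~(g1 /\ Y) = ~((~(W \/ Z)) /\ Y)
g4 = ~(g3 /\ X) = ~((~((~(W \/ Z)) /\ Y)) /\ X)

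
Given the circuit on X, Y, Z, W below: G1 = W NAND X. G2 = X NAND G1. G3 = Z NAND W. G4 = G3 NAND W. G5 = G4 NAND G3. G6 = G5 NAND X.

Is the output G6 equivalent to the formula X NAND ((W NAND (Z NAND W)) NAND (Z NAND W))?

Yes

G3 = Z NAND W
G4 = G3 NAND W = (Z NAND W) NAND W
G5 = G4 NAND G3 = ((Z NAND W) NAND W) NAND (Z NAND W)
G6 = G5 NAND X = (((Z NAND W) NAND W) NAND (Z NAND W)) NAND X
At X=1, Y=0, Z=0, W=1: circuit gives 0, formula gives 0.
At X=0, Y=0, Z=0, W=0: circuit gives 1, formula gives 1.
Agrees on all 16 inputs.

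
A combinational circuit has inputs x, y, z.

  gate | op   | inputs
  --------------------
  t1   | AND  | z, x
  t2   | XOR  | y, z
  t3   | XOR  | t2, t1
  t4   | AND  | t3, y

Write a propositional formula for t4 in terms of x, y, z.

((y XOR z) XOR (z AND x)) AND y

t1 = z AND x
t2 = y XOR z
t3 = t2 XOR t1 = (y XOR z) XOR (z AND x)
t4 = t3 AND y = ((y XOR z) XOR (z AND x)) AND y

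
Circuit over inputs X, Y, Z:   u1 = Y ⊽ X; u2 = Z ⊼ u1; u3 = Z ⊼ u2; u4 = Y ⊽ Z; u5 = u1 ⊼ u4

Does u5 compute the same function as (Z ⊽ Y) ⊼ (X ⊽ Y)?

Yes

u1 = Y ⊽ X
u4 = Y ⊽ Z
u5 = u1 ⊼ u4 = (Y ⊽ X) ⊼ (Y ⊽ Z)
At X=0, Y=0, Z=0: circuit gives 0, formula gives 0.
At X=0, Y=0, Z=1: circuit gives 1, formula gives 1.
Agrees on all 8 inputs.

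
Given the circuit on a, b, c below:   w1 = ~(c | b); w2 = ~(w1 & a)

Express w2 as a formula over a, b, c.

w1 = ~(c | b)
w2 = ~(w1 & a) = ~((~(c | b)) & a)

~((~(c | b)) & a)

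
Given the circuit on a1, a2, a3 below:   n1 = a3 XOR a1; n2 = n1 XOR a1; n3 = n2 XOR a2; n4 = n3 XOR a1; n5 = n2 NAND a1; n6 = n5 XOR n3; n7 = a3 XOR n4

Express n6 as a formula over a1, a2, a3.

n1 = a3 XOR a1
n2 = n1 XOR a1 = (a3 XOR a1) XOR a1
n3 = n2 XOR a2 = ((a3 XOR a1) XOR a1) XOR a2
n5 = n2 NAND a1 = ((a3 XOR a1) XOR a1) NAND a1
n6 = n5 XOR n3 = (((a3 XOR a1) XOR a1) NAND a1) XOR (((a3 XOR a1) XOR a1) XOR a2)

(((a3 XOR a1) XOR a1) NAND a1) XOR (((a3 XOR a1) XOR a1) XOR a2)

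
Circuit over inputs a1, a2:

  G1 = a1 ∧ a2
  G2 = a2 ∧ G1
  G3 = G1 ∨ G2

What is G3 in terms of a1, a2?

G1 = a1 ∧ a2
G2 = a2 ∧ G1 = a2 ∧ (a1 ∧ a2)
G3 = G1 ∨ G2 = (a1 ∧ a2) ∨ (a2 ∧ (a1 ∧ a2))

(a1 ∧ a2) ∨ (a2 ∧ (a1 ∧ a2))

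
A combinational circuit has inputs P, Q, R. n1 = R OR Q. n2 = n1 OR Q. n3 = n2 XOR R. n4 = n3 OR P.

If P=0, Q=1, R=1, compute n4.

0

n1 = 1 OR 1 = 1
n2 = 1 OR 1 = 1
n3 = 1 XOR 1 = 0
n4 = 0 OR 0 = 0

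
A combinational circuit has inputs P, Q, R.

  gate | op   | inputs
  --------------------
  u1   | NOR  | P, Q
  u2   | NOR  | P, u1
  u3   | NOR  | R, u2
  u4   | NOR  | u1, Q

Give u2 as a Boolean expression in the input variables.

P NOR (P NOR Q)

u1 = P NOR Q
u2 = P NOR u1 = P NOR (P NOR Q)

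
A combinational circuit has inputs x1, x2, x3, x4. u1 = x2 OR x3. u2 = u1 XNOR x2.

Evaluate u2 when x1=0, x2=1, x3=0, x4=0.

u1 = 1 OR 0 = 1
u2 = 1 XNOR 1 = 1

1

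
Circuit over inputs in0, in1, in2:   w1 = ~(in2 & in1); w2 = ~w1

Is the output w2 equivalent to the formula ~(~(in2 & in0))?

No

w1 = ~(in2 & in1)
w2 = ~w1 = ~(~(in2 & in1))
At in0=0, in1=1, in2=1: circuit gives 1, formula gives 0.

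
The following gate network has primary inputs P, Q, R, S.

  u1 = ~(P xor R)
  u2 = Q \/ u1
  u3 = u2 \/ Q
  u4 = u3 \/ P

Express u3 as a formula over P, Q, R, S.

u1 = ~(P xor R)
u2 = Q \/ u1 = Q \/ (~(P xor R))
u3 = u2 \/ Q = (Q \/ (~(P xor R))) \/ Q

(Q \/ (~(P xor R))) \/ Q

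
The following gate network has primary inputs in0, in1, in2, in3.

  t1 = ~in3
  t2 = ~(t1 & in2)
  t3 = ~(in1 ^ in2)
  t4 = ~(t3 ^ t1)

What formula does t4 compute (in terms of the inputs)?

t1 = ~in3
t3 = ~(in1 ^ in2)
t4 = ~(t3 ^ t1) = ~((~(in1 ^ in2)) ^ ~in3)

~((~(in1 ^ in2)) ^ ~in3)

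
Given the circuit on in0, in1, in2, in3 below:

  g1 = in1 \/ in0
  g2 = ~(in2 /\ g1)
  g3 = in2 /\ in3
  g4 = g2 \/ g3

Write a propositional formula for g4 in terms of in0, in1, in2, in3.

g1 = in1 \/ in0
g2 = ~(in2 /\ g1) = ~(in2 /\ (in1 \/ in0))
g3 = in2 /\ in3
g4 = g2 \/ g3 = (~(in2 /\ (in1 \/ in0))) \/ (in2 /\ in3)

(~(in2 /\ (in1 \/ in0))) \/ (in2 /\ in3)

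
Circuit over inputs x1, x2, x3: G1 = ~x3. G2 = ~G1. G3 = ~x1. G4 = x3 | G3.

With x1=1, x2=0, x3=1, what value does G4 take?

G3 = ~1 = 0
G4 = 1 | 0 = 1

1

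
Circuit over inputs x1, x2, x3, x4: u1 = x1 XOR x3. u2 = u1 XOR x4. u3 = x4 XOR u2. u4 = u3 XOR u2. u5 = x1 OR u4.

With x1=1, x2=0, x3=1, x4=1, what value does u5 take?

1

u1 = 1 XOR 1 = 0
u2 = 0 XOR 1 = 1
u3 = 1 XOR 1 = 0
u4 = 0 XOR 1 = 1
u5 = 1 OR 1 = 1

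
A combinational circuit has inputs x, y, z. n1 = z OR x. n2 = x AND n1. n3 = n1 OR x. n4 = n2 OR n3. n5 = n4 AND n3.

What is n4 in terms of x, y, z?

n1 = z OR x
n2 = x AND n1 = x AND (z OR x)
n3 = n1 OR x = (z OR x) OR x
n4 = n2 OR n3 = (x AND (z OR x)) OR ((z OR x) OR x)

(x AND (z OR x)) OR ((z OR x) OR x)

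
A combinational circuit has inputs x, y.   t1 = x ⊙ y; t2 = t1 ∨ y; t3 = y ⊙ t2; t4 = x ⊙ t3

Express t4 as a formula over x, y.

t1 = x ⊙ y
t2 = t1 ∨ y = (x ⊙ y) ∨ y
t3 = y ⊙ t2 = y ⊙ ((x ⊙ y) ∨ y)
t4 = x ⊙ t3 = x ⊙ (y ⊙ ((x ⊙ y) ∨ y))

x ⊙ (y ⊙ ((x ⊙ y) ∨ y))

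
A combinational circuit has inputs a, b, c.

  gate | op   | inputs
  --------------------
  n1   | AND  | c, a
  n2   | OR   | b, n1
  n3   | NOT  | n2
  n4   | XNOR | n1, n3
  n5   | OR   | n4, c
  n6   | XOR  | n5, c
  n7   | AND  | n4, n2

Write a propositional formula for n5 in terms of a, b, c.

((c AND a) XNOR NOT (b OR (c AND a))) OR c

n1 = c AND a
n2 = b OR n1 = b OR (c AND a)
n3 = NOT n2 = NOT (b OR (c AND a))
n4 = n1 XNOR n3 = (c AND a) XNOR NOT (b OR (c AND a))
n5 = n4 OR c = ((c AND a) XNOR NOT (b OR (c AND a))) OR c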